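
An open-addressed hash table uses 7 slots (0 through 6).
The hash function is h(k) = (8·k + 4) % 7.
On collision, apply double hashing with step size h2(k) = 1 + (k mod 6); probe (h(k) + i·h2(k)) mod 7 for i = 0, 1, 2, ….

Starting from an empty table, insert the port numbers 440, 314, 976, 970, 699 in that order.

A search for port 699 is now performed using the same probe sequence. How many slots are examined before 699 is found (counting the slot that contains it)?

3

440: h=3 => slot 3
314: h=3, h2=3, probe 3,6 => slot 6
976: h=0 => slot 0
970: h=1 => slot 1
699: h=3, h2=4, probe 3,0,4 => slot 4
Table: [976, 970, -, 440, 699, -, 314]
Lookup 699: h=3, h2=4, probe 3,0,4 → found at 4.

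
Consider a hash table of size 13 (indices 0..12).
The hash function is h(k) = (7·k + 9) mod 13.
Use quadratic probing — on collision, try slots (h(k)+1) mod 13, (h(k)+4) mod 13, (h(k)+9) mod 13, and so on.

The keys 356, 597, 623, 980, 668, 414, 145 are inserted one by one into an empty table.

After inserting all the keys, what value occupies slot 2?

356: h=5 => slot 5
597: h=2 => slot 2
623: h=2, probe 2,3 => slot 3
980: h=5, probe 5,6 => slot 6
668: h=5, probe 5,6,9 => slot 9
414: h=8 => slot 8
145: h=10 => slot 10
Table: [., ., 597, 623, ., 356, 980, ., 414, 668, 145, ., .]

597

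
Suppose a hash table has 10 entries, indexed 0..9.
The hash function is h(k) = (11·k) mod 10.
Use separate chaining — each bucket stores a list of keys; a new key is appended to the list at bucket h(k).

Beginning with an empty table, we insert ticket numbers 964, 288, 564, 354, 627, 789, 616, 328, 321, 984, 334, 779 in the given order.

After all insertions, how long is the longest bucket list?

5

964 → bucket 4
288 → bucket 8
564 → bucket 4 (collision)
354 → bucket 4 (collision)
627 → bucket 7
789 → bucket 9
616 → bucket 6
328 → bucket 8 (collision)
321 → bucket 1
984 → bucket 4 (collision)
334 → bucket 4 (collision)
779 → bucket 9 (collision)
Final buckets:
0: _
1: 321
2: _
3: _
4: 964 -> 564 -> 354 -> 984 -> 334
5: _
6: 616
7: 627
8: 288 -> 328
9: 789 -> 779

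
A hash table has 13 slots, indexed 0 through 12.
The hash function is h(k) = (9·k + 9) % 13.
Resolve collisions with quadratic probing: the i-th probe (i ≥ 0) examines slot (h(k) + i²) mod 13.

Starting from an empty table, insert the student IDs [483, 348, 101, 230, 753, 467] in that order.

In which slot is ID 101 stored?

483: h=1 => slot 1
348: h=8 => slot 8
101: h=8, probe 8,9 => slot 9
230: h=12 => slot 12
753: h=0 => slot 0
467: h=0, probe 0,1,4 => slot 4
Table: [753, 483, _, _, 467, _, _, _, 348, 101, _, _, 230]

9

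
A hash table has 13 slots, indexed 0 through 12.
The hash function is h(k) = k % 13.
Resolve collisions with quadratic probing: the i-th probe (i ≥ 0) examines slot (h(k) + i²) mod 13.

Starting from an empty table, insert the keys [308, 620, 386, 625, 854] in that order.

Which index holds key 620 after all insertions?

10

Insert 308: h=9, slot 9 empty -> index 9.
Insert 620: h=9, slot 9 occupied -> index 10.
Insert 386: h=9, slots 9,10 occupied -> index 0.
Insert 625: h=1, slot 1 empty -> index 1.
Insert 854: h=9, slots 9,10,0 occupied -> index 5.
Table: [386, 625, ., ., ., 854, ., ., ., 308, 620, ., .]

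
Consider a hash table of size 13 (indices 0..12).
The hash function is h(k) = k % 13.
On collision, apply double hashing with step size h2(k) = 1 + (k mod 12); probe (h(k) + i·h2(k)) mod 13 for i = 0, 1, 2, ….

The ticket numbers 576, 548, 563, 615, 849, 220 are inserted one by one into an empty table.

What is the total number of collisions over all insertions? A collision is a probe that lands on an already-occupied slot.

576 hashes to 4; slot 4 is free => place at 4.
548 hashes to 2; slot 2 is free => place at 2.
563 hashes to 4, h2=12; 4 taken => place at 3.
615 hashes to 4, h2=4; 4 taken => place at 8.
849 hashes to 4, h2=10; 4 taken => place at 1.
220 hashes to 12; slot 12 is free => place at 12.
Table: [., 849, 548, 563, 576, ., ., ., 615, ., ., ., 220]

3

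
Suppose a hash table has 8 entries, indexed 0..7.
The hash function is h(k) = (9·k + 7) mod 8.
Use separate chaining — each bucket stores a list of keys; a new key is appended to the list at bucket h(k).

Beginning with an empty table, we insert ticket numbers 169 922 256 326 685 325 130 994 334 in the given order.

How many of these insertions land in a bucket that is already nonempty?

4

Insert 169: h=0, bucket 0 empty → new chain.
Insert 922: h=1, bucket 1 empty → new chain.
Insert 256: h=7, bucket 7 empty → new chain.
Insert 326: h=5, bucket 5 empty → new chain.
Insert 685: h=4, bucket 4 empty → new chain.
Insert 325: h=4, bucket 4 nonempty → append to chain.
Insert 130: h=1, bucket 1 nonempty → append to chain.
Insert 994: h=1, bucket 1 nonempty → append to chain.
Insert 334: h=5, bucket 5 nonempty → append to chain.
Final buckets:
0: 169
1: 922 -> 130 -> 994
2: _
3: _
4: 685 -> 325
5: 326 -> 334
6: _
7: 256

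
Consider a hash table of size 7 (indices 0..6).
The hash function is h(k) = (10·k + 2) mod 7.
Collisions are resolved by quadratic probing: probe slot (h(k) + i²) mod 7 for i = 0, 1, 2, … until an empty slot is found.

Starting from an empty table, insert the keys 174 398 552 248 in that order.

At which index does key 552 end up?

Insert 174: h=6, slot 6 empty => index 6.
Insert 398: h=6, slot 6 occupied => index 0.
Insert 552: h=6, slots 6,0 occupied => index 3.
Insert 248: h=4, slot 4 empty => index 4.
Table: [398, ∅, ∅, 552, 248, ∅, 174]

3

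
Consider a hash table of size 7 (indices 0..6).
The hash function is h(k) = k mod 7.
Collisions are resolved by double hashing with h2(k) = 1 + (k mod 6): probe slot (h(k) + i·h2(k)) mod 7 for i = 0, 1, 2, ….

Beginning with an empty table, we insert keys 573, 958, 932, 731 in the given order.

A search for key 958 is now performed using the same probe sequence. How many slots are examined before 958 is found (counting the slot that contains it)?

2

573 hashes to 6; slot 6 is free => place at 6.
958 hashes to 6, h2=5; 6 taken => place at 4.
932 hashes to 1; slot 1 is free => place at 1.
731 hashes to 3; slot 3 is free => place at 3.
Table: [∅, 932, ∅, 731, 958, ∅, 573]
Lookup 958: h=6, h2=5, probe 6,4 → found at 4.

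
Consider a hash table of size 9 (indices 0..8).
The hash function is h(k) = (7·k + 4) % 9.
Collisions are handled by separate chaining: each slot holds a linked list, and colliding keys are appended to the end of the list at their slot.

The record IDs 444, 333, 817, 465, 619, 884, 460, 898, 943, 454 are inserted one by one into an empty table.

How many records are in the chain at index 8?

4

Insert 444: h=7, bucket 7 empty -> new chain.
Insert 333: h=4, bucket 4 empty -> new chain.
Insert 817: h=8, bucket 8 empty -> new chain.
Insert 465: h=1, bucket 1 empty -> new chain.
Insert 619: h=8, bucket 8 nonempty -> append to chain.
Insert 884: h=0, bucket 0 empty -> new chain.
Insert 460: h=2, bucket 2 empty -> new chain.
Insert 898: h=8, bucket 8 nonempty -> append to chain.
Insert 943: h=8, bucket 8 nonempty -> append to chain.
Insert 454: h=5, bucket 5 empty -> new chain.
Final buckets:
0: 884
1: 465
2: 460
3: _
4: 333
5: 454
6: _
7: 444
8: 817 -> 619 -> 898 -> 943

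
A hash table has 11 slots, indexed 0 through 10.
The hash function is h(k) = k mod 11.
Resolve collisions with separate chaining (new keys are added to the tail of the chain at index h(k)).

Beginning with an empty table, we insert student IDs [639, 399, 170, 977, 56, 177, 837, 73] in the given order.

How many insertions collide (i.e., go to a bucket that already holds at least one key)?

3

Insert 639: h=1, bucket 1 empty -> new chain.
Insert 399: h=3, bucket 3 empty -> new chain.
Insert 170: h=5, bucket 5 empty -> new chain.
Insert 977: h=9, bucket 9 empty -> new chain.
Insert 56: h=1, bucket 1 nonempty -> append to chain.
Insert 177: h=1, bucket 1 nonempty -> append to chain.
Insert 837: h=1, bucket 1 nonempty -> append to chain.
Insert 73: h=7, bucket 7 empty -> new chain.
Final buckets:
0: .
1: 639 -> 56 -> 177 -> 837
2: .
3: 399
4: .
5: 170
6: .
7: 73
8: .
9: 977
10: .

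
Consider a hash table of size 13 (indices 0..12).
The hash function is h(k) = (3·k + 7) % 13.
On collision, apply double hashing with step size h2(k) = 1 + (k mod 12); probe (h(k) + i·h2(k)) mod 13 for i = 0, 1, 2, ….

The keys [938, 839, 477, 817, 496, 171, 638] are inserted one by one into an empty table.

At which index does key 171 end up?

4

Insert 938: h=0, slot 0 empty => index 0.
Insert 839: h=2, slot 2 empty => index 2.
Insert 477: h=8, slot 8 empty => index 8.
Insert 817: h=1, slot 1 empty => index 1.
Insert 496: h=0, h2=5, slot 0 occupied => index 5.
Insert 171: h=0, h2=4, slot 0 occupied => index 4.
Insert 638: h=10, slot 10 empty => index 10.
Table: [938, 817, 839, —, 171, 496, —, —, 477, —, 638, —, —]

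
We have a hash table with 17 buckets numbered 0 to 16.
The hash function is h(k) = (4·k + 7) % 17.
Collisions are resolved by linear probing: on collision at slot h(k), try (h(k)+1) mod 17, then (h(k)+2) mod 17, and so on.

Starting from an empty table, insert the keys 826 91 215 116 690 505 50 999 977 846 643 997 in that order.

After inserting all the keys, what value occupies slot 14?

91

826: h=13 → slot 13
91: h=14 → slot 14
215: h=0 → slot 0
116: h=12 → slot 12
690: h=13, probe 13,14,15 → slot 15
505: h=4 → slot 4
50: h=3 → slot 3
999: h=8 → slot 8
977: h=5 → slot 5
846: h=8, probe 8,9 → slot 9
643: h=12, probe 12,13,14,15,16 → slot 16
997: h=0, probe 0,1 → slot 1
Table: [215, 997, ∅, 50, 505, 977, ∅, ∅, 999, 846, ∅, ∅, 116, 826, 91, 690, 643]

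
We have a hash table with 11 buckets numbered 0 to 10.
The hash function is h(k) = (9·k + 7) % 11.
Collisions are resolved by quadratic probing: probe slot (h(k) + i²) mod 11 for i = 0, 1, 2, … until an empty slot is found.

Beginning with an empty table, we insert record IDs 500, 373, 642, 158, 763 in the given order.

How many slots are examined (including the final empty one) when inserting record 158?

2

Insert 500: h=8, slot 8 empty → index 8.
Insert 373: h=9, slot 9 empty → index 9.
Insert 642: h=10, slot 10 empty → index 10.
Insert 158: h=10, slot 10 occupied → index 0.
Insert 763: h=10, slots 10,0 occupied → index 3.
Table: [158, —, —, 763, —, —, —, —, 500, 373, 642]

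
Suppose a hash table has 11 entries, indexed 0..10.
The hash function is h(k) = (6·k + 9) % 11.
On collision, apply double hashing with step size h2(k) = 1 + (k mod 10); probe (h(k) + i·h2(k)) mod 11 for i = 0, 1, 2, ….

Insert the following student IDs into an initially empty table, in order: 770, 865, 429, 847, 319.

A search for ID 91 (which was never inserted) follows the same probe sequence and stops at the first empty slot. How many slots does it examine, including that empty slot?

770: h=9 → slot 9
865: h=7 → slot 7
429: h=9, h2=10, probe 9,8 → slot 8
847: h=9, h2=8, probe 9,6 → slot 6
319: h=9, h2=10, probe 9,8,7,6,5 → slot 5
Table: [—, —, —, —, —, 319, 847, 865, 429, 770, —]
Lookup 91: h=5, h2=2, probe 5,7,9,0 → slot 0 empty, not found.

4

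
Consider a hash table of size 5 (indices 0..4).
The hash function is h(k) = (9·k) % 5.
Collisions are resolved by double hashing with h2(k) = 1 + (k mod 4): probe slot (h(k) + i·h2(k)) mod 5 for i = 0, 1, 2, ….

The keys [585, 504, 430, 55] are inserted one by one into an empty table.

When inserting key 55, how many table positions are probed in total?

585 hashes to 0; slot 0 is free -> place at 0.
504 hashes to 1; slot 1 is free -> place at 1.
430 hashes to 0, h2=3; 0 taken -> place at 3.
55 hashes to 0, h2=4; 0 taken -> place at 4.
Table: [585, 504, ∅, 430, 55]

2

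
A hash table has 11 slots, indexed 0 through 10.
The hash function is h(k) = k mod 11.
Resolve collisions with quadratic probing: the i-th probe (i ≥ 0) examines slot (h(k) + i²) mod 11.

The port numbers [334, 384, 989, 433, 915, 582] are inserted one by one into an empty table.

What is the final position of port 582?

3

334 hashes to 4; slot 4 is free → place at 4.
384 hashes to 10; slot 10 is free → place at 10.
989 hashes to 10; 10 taken → place at 0.
433 hashes to 4; 4 taken → place at 5.
915 hashes to 2; slot 2 is free → place at 2.
582 hashes to 10; 10,0 taken → place at 3.
Table: [989, ., 915, 582, 334, 433, ., ., ., ., 384]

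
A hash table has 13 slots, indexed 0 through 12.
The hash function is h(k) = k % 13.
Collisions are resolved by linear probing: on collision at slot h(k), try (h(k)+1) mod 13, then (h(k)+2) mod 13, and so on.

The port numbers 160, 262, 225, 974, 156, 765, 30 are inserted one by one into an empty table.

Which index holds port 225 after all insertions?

5

160 hashes to 4; slot 4 is free => place at 4.
262 hashes to 2; slot 2 is free => place at 2.
225 hashes to 4; 4 taken => place at 5.
974 hashes to 12; slot 12 is free => place at 12.
156 hashes to 0; slot 0 is free => place at 0.
765 hashes to 11; slot 11 is free => place at 11.
30 hashes to 4; 4,5 taken => place at 6.
Table: [156, ., 262, ., 160, 225, 30, ., ., ., ., 765, 974]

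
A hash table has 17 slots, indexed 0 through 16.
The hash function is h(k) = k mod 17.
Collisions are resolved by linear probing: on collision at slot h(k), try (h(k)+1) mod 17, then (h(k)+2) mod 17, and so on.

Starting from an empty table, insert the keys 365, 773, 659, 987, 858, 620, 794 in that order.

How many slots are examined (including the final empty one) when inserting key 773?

2

Insert 365: h=8, slot 8 empty → index 8.
Insert 773: h=8, slot 8 occupied → index 9.
Insert 659: h=13, slot 13 empty → index 13.
Insert 987: h=1, slot 1 empty → index 1.
Insert 858: h=8, slots 8,9 occupied → index 10.
Insert 620: h=8, slots 8,9,10 occupied → index 11.
Insert 794: h=12, slot 12 empty → index 12.
Table: [_, 987, _, _, _, _, _, _, 365, 773, 858, 620, 794, 659, _, _, _]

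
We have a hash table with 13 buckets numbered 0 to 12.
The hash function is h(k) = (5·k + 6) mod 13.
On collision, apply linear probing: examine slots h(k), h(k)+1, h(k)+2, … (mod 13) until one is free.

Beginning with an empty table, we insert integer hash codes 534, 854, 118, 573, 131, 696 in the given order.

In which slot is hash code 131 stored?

534 hashes to 11; slot 11 is free -> place at 11.
854 hashes to 12; slot 12 is free -> place at 12.
118 hashes to 11; 11,12 taken -> place at 0.
573 hashes to 11; 11,12,0 taken -> place at 1.
131 hashes to 11; 11,12,0,1 taken -> place at 2.
696 hashes to 2; 2 taken -> place at 3.
Table: [118, 573, 131, 696, ∅, ∅, ∅, ∅, ∅, ∅, ∅, 534, 854]

2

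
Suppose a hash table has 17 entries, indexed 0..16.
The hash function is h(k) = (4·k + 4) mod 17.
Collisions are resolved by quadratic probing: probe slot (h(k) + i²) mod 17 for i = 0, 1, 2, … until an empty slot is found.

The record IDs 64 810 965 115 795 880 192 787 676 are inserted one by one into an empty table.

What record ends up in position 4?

795

64: h=5 -> slot 5
810: h=14 -> slot 14
965: h=5, probe 5,6 -> slot 6
115: h=5, probe 5,6,9 -> slot 9
795: h=5, probe 5,6,9,14,4 -> slot 4
880: h=5, probe 5,6,9,14,4,13 -> slot 13
192: h=7 -> slot 7
787: h=7, probe 7,8 -> slot 8
676: h=5, probe 5,6,9,14,4,13,7,3 -> slot 3
Table: [., ., ., 676, 795, 64, 965, 192, 787, 115, ., ., ., 880, 810, ., .]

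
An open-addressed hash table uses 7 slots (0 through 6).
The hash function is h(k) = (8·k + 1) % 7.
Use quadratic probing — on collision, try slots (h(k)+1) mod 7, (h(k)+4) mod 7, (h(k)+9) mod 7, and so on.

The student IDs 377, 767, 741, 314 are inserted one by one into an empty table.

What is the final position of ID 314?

4

377 hashes to 0; slot 0 is free -> place at 0.
767 hashes to 5; slot 5 is free -> place at 5.
741 hashes to 0; 0 taken -> place at 1.
314 hashes to 0; 0,1 taken -> place at 4.
Table: [377, 741, -, -, 314, 767, -]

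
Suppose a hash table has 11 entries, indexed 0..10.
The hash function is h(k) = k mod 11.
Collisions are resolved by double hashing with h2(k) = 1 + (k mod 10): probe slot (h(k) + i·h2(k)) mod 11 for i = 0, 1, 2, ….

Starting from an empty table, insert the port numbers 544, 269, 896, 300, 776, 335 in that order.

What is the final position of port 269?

544 hashes to 5; slot 5 is free -> place at 5.
269 hashes to 5, h2=10; 5 taken -> place at 4.
896 hashes to 5, h2=7; 5 taken -> place at 1.
300 hashes to 3; slot 3 is free -> place at 3.
776 hashes to 6; slot 6 is free -> place at 6.
335 hashes to 5, h2=6; 5 taken -> place at 0.
Table: [335, 896, -, 300, 269, 544, 776, -, -, -, -]

4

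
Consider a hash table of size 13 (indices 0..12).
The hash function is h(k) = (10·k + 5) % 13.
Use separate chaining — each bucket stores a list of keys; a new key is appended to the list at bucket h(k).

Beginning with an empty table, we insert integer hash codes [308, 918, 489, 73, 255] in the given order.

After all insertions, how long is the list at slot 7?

Insert 308: h=4, bucket 4 empty → new chain.
Insert 918: h=7, bucket 7 empty → new chain.
Insert 489: h=7, bucket 7 nonempty → append to chain.
Insert 73: h=7, bucket 7 nonempty → append to chain.
Insert 255: h=7, bucket 7 nonempty → append to chain.
Final buckets:
0: _
1: _
2: _
3: _
4: 308
5: _
6: _
7: 918 -> 489 -> 73 -> 255
8: _
9: _
10: _
11: _
12: _

4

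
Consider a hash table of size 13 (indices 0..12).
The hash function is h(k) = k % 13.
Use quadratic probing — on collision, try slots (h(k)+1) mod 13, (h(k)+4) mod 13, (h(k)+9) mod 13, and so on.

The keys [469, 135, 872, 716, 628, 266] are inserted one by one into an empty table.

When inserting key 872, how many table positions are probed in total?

2

469: h=1 → slot 1
135: h=5 → slot 5
872: h=1, probe 1,2 → slot 2
716: h=1, probe 1,2,5,10 → slot 10
628: h=4 → slot 4
266: h=6 → slot 6
Table: [_, 469, 872, _, 628, 135, 266, _, _, _, 716, _, _]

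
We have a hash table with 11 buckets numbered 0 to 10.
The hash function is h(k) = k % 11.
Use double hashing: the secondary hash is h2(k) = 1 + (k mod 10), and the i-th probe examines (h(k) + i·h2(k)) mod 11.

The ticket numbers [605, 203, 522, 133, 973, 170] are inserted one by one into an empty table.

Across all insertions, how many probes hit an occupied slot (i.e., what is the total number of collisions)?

605: h=0 => slot 0
203: h=5 => slot 5
522: h=5, h2=3, probe 5,8 => slot 8
133: h=1 => slot 1
973: h=5, h2=4, probe 5,9 => slot 9
170: h=5, h2=1, probe 5,6 => slot 6
Table: [605, 133, —, —, —, 203, 170, —, 522, 973, —]

3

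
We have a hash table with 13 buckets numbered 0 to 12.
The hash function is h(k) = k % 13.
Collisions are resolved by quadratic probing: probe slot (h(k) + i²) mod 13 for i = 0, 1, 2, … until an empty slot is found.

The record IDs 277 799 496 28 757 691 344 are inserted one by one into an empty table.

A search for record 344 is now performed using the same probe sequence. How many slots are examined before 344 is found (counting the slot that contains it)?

Insert 277: h=4, slot 4 empty -> index 4.
Insert 799: h=6, slot 6 empty -> index 6.
Insert 496: h=2, slot 2 empty -> index 2.
Insert 28: h=2, slot 2 occupied -> index 3.
Insert 757: h=3, slots 3,4 occupied -> index 7.
Insert 691: h=2, slots 2,3,6 occupied -> index 11.
Insert 344: h=6, slots 6,7 occupied -> index 10.
Table: [-, -, 496, 28, 277, -, 799, 757, -, -, 344, 691, -]
Lookup 344: h=6, probe 6,7,10 → found at 10.

3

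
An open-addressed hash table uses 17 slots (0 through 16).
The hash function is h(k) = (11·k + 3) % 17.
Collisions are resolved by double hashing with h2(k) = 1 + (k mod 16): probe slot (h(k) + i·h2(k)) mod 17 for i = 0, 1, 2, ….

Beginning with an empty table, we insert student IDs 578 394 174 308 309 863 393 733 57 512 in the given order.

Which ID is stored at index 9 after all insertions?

Insert 578: h=3, slot 3 empty -> index 3.
Insert 394: h=2, slot 2 empty -> index 2.
Insert 174: h=13, slot 13 empty -> index 13.
Insert 308: h=8, slot 8 empty -> index 8.
Insert 309: h=2, h2=6, slots 2,8 occupied -> index 14.
Insert 863: h=10, slot 10 empty -> index 10.
Insert 393: h=8, h2=10, slot 8 occupied -> index 1.
Insert 733: h=8, h2=14, slot 8 occupied -> index 5.
Insert 57: h=1, h2=10, slot 1 occupied -> index 11.
Insert 512: h=8, h2=1, slot 8 occupied -> index 9.
Table: [—, 393, 394, 578, —, 733, —, —, 308, 512, 863, 57, —, 174, 309, —, —]

512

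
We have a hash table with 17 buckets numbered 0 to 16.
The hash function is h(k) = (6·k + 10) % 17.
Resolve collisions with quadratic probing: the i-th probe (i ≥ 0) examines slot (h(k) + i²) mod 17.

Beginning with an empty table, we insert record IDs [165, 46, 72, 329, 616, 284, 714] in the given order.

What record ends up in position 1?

616

Insert 165: h=14, slot 14 empty → index 14.
Insert 46: h=14, slot 14 occupied → index 15.
Insert 72: h=0, slot 0 empty → index 0.
Insert 329: h=12, slot 12 empty → index 12.
Insert 616: h=0, slot 0 occupied → index 1.
Insert 284: h=14, slots 14,15,1 occupied → index 6.
Insert 714: h=10, slot 10 empty → index 10.
Table: [72, 616, -, -, -, -, 284, -, -, -, 714, -, 329, -, 165, 46, -]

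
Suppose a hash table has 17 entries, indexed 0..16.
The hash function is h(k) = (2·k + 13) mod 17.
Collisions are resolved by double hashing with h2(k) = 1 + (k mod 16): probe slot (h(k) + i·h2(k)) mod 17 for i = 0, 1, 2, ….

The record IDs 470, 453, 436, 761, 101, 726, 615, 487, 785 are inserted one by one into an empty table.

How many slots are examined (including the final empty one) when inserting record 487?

Insert 470: h=1, slot 1 empty -> index 1.
Insert 453: h=1, h2=6, slot 1 occupied -> index 7.
Insert 436: h=1, h2=5, slot 1 occupied -> index 6.
Insert 761: h=5, slot 5 empty -> index 5.
Insert 101: h=11, slot 11 empty -> index 11.
Insert 726: h=3, slot 3 empty -> index 3.
Insert 615: h=2, slot 2 empty -> index 2.
Insert 487: h=1, h2=8, slot 1 occupied -> index 9.
Insert 785: h=2, h2=2, slot 2 occupied -> index 4.
Table: [-, 470, 615, 726, 785, 761, 436, 453, -, 487, -, 101, -, -, -, -, -]

2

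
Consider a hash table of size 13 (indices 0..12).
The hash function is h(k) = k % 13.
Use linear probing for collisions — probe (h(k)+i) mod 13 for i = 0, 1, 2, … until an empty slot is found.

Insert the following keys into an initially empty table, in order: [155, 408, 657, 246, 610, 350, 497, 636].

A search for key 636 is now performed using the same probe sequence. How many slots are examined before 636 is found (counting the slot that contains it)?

6

Insert 155: h=12, slot 12 empty -> index 12.
Insert 408: h=5, slot 5 empty -> index 5.
Insert 657: h=7, slot 7 empty -> index 7.
Insert 246: h=12, slot 12 occupied -> index 0.
Insert 610: h=12, slots 12,0 occupied -> index 1.
Insert 350: h=12, slots 12,0,1 occupied -> index 2.
Insert 497: h=3, slot 3 empty -> index 3.
Insert 636: h=12, slots 12,0,1,2,3 occupied -> index 4.
Table: [246, 610, 350, 497, 636, 408, ∅, 657, ∅, ∅, ∅, ∅, 155]
Lookup 636: h=12, probe 12,0,1,2,3,4 → found at 4.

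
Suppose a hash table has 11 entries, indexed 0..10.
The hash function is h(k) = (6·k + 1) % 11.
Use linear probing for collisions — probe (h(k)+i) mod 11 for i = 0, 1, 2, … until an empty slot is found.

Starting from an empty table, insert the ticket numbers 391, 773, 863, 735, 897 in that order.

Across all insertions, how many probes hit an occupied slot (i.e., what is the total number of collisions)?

391 hashes to 4; slot 4 is free => place at 4.
773 hashes to 8; slot 8 is free => place at 8.
863 hashes to 9; slot 9 is free => place at 9.
735 hashes to 0; slot 0 is free => place at 0.
897 hashes to 4; 4 taken => place at 5.
Table: [735, -, -, -, 391, 897, -, -, 773, 863, -]

1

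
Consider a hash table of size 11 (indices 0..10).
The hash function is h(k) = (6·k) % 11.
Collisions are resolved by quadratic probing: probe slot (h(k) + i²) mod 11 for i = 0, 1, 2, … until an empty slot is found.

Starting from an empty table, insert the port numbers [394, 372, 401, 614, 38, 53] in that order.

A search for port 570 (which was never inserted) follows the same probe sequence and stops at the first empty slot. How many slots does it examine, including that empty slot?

6

Insert 394: h=10, slot 10 empty => index 10.
Insert 372: h=10, slot 10 occupied => index 0.
Insert 401: h=8, slot 8 empty => index 8.
Insert 614: h=10, slots 10,0 occupied => index 3.
Insert 38: h=8, slot 8 occupied => index 9.
Insert 53: h=10, slots 10,0,3,8 occupied => index 4.
Table: [372, —, —, 614, 53, —, —, —, 401, 38, 394]
Lookup 570: h=10, probe 10,0,3,8,4,2 → slot 2 empty, not found.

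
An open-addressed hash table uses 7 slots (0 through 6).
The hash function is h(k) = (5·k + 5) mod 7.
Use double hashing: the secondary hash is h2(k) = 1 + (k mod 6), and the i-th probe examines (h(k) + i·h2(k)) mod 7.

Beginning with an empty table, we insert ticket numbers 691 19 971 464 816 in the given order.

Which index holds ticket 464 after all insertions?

0

691 hashes to 2; slot 2 is free -> place at 2.
19 hashes to 2, h2=2; 2 taken -> place at 4.
971 hashes to 2, h2=6; 2 taken -> place at 1.
464 hashes to 1, h2=3; 1,4 taken -> place at 0.
816 hashes to 4, h2=1; 4 taken -> place at 5.
Table: [464, 971, 691, —, 19, 816, —]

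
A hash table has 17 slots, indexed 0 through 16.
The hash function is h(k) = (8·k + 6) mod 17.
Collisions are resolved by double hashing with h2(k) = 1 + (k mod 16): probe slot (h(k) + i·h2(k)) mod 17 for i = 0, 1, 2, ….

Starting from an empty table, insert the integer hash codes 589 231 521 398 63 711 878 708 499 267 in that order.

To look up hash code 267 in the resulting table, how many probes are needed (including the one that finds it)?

2

Insert 589: h=9, slot 9 empty => index 9.
Insert 231: h=1, slot 1 empty => index 1.
Insert 521: h=9, h2=10, slot 9 occupied => index 2.
Insert 398: h=11, slot 11 empty => index 11.
Insert 63: h=0, slot 0 empty => index 0.
Insert 711: h=16, slot 16 empty => index 16.
Insert 878: h=9, h2=15, slot 9 occupied => index 7.
Insert 708: h=9, h2=5, slot 9 occupied => index 14.
Insert 499: h=3, slot 3 empty => index 3.
Insert 267: h=0, h2=12, slot 0 occupied => index 12.
Table: [63, 231, 521, 499, _, _, _, 878, _, 589, _, 398, 267, _, 708, _, 711]
Lookup 267: h=0, h2=12, probe 0,12 → found at 12.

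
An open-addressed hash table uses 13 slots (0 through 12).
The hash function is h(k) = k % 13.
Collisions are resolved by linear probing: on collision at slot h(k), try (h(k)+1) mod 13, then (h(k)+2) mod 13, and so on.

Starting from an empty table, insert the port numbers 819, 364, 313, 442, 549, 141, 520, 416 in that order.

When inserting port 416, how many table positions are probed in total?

819 hashes to 0; slot 0 is free -> place at 0.
364 hashes to 0; 0 taken -> place at 1.
313 hashes to 1; 1 taken -> place at 2.
442 hashes to 0; 0,1,2 taken -> place at 3.
549 hashes to 3; 3 taken -> place at 4.
141 hashes to 11; slot 11 is free -> place at 11.
520 hashes to 0; 0,1,2,3,4 taken -> place at 5.
416 hashes to 0; 0,1,2,3,4,5 taken -> place at 6.
Table: [819, 364, 313, 442, 549, 520, 416, ∅, ∅, ∅, ∅, 141, ∅]

7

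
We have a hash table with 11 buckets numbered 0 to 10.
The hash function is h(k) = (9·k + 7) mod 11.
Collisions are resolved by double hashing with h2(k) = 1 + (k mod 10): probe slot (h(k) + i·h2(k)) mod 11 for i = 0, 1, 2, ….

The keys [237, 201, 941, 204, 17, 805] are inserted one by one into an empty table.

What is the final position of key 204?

0

Insert 237: h=6, slot 6 empty -> index 6.
Insert 201: h=1, slot 1 empty -> index 1.
Insert 941: h=6, h2=2, slot 6 occupied -> index 8.
Insert 204: h=6, h2=5, slot 6 occupied -> index 0.
Insert 17: h=6, h2=8, slot 6 occupied -> index 3.
Insert 805: h=3, h2=6, slot 3 occupied -> index 9.
Table: [204, 201, -, 17, -, -, 237, -, 941, 805, -]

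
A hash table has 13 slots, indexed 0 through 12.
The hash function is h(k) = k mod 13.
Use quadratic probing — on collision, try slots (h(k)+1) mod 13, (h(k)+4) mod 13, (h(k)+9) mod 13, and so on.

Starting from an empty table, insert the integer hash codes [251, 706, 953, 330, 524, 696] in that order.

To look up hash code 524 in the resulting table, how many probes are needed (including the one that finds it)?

Insert 251: h=4, slot 4 empty -> index 4.
Insert 706: h=4, slot 4 occupied -> index 5.
Insert 953: h=4, slots 4,5 occupied -> index 8.
Insert 330: h=5, slot 5 occupied -> index 6.
Insert 524: h=4, slots 4,5,8 occupied -> index 0.
Insert 696: h=7, slot 7 empty -> index 7.
Table: [524, -, -, -, 251, 706, 330, 696, 953, -, -, -, -]
Lookup 524: h=4, probe 4,5,8,0 → found at 0.

4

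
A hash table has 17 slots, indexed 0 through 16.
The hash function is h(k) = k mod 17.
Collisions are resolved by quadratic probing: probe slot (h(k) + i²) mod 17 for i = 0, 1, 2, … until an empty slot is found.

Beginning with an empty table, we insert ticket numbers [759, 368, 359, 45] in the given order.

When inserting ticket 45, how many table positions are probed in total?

3

759: h=11 => slot 11
368: h=11, probe 11,12 => slot 12
359: h=2 => slot 2
45: h=11, probe 11,12,15 => slot 15
Table: [_, _, 359, _, _, _, _, _, _, _, _, 759, 368, _, _, 45, _]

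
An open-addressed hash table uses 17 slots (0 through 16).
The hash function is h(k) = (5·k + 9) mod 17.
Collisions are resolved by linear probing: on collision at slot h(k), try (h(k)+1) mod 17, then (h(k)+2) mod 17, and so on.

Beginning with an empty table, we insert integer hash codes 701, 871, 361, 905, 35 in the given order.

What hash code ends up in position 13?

871

701: h=12 → slot 12
871: h=12, probe 12,13 → slot 13
361: h=12, probe 12,13,14 → slot 14
905: h=12, probe 12,13,14,15 → slot 15
35: h=14, probe 14,15,16 → slot 16
Table: [-, -, -, -, -, -, -, -, -, -, -, -, 701, 871, 361, 905, 35]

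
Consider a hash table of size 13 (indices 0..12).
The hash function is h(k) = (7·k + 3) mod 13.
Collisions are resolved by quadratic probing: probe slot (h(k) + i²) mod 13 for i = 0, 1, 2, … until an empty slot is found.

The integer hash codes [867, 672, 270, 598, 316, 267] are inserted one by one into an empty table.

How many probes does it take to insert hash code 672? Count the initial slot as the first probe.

867: h=1 => slot 1
672: h=1, probe 1,2 => slot 2
270: h=8 => slot 8
598: h=3 => slot 3
316: h=5 => slot 5
267: h=0 => slot 0
Table: [267, 867, 672, 598, _, 316, _, _, 270, _, _, _, _]

2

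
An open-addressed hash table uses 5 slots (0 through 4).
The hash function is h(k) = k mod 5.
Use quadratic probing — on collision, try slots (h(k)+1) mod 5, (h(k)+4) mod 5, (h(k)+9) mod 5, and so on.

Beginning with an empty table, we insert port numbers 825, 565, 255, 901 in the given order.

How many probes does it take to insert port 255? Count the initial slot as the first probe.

Insert 825: h=0, slot 0 empty → index 0.
Insert 565: h=0, slot 0 occupied → index 1.
Insert 255: h=0, slots 0,1 occupied → index 4.
Insert 901: h=1, slot 1 occupied → index 2.
Table: [825, 565, 901, _, 255]

3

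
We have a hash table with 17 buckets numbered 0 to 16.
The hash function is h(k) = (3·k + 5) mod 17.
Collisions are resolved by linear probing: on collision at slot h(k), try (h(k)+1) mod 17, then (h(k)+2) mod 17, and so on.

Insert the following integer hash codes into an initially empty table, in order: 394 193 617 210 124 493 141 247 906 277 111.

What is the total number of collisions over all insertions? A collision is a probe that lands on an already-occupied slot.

Insert 394: h=14, slot 14 empty -> index 14.
Insert 193: h=6, slot 6 empty -> index 6.
Insert 617: h=3, slot 3 empty -> index 3.
Insert 210: h=6, slot 6 occupied -> index 7.
Insert 124: h=3, slot 3 occupied -> index 4.
Insert 493: h=5, slot 5 empty -> index 5.
Insert 141: h=3, slots 3,4,5,6,7 occupied -> index 8.
Insert 247: h=15, slot 15 empty -> index 15.
Insert 906: h=3, slots 3,4,5,6,7,8 occupied -> index 9.
Insert 277: h=3, slots 3,4,5,6,7,8,9 occupied -> index 10.
Insert 111: h=15, slot 15 occupied -> index 16.
Table: [., ., ., 617, 124, 493, 193, 210, 141, 906, 277, ., ., ., 394, 247, 111]

21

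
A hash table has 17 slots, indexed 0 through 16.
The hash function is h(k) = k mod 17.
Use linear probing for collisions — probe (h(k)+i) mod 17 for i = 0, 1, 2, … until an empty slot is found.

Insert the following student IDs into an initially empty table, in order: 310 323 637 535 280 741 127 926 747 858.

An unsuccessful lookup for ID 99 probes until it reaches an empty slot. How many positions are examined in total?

310 hashes to 4; slot 4 is free => place at 4.
323 hashes to 0; slot 0 is free => place at 0.
637 hashes to 8; slot 8 is free => place at 8.
535 hashes to 8; 8 taken => place at 9.
280 hashes to 8; 8,9 taken => place at 10.
741 hashes to 10; 10 taken => place at 11.
127 hashes to 8; 8,9,10,11 taken => place at 12.
926 hashes to 8; 8,9,10,11,12 taken => place at 13.
747 hashes to 16; slot 16 is free => place at 16.
858 hashes to 8; 8,9,10,11,12,13 taken => place at 14.
Table: [323, ., ., ., 310, ., ., ., 637, 535, 280, 741, 127, 926, 858, ., 747]
Lookup 99: h=14, probe 14,15 → slot 15 empty, not found.

2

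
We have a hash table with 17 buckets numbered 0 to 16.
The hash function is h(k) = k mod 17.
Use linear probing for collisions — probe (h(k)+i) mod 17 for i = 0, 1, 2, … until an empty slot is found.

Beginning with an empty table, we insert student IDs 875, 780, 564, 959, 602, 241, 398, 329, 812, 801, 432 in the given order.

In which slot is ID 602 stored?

9

Insert 875: h=8, slot 8 empty => index 8.
Insert 780: h=15, slot 15 empty => index 15.
Insert 564: h=3, slot 3 empty => index 3.
Insert 959: h=7, slot 7 empty => index 7.
Insert 602: h=7, slots 7,8 occupied => index 9.
Insert 241: h=3, slot 3 occupied => index 4.
Insert 398: h=7, slots 7,8,9 occupied => index 10.
Insert 329: h=6, slot 6 empty => index 6.
Insert 812: h=13, slot 13 empty => index 13.
Insert 801: h=2, slot 2 empty => index 2.
Insert 432: h=7, slots 7,8,9,10 occupied => index 11.
Table: [∅, ∅, 801, 564, 241, ∅, 329, 959, 875, 602, 398, 432, ∅, 812, ∅, 780, ∅]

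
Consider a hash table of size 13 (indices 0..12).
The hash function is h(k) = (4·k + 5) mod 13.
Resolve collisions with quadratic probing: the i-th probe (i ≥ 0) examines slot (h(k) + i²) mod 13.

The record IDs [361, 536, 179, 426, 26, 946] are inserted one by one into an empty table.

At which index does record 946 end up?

361: h=6 → slot 6
536: h=4 → slot 4
179: h=6, probe 6,7 → slot 7
426: h=6, probe 6,7,10 → slot 10
26: h=5 → slot 5
946: h=6, probe 6,7,10,2 → slot 2
Table: [., ., 946, ., 536, 26, 361, 179, ., ., 426, ., .]

2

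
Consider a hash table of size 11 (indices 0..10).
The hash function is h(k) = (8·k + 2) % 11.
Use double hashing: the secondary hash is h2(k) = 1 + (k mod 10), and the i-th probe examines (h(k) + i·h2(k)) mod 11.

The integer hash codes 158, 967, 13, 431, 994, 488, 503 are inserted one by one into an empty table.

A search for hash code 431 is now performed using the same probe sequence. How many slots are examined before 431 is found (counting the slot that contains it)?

2

158: h=1 => slot 1
967: h=5 => slot 5
13: h=7 => slot 7
431: h=7, h2=2, probe 7,9 => slot 9
994: h=1, h2=5, probe 1,6 => slot 6
488: h=1, h2=9, probe 1,10 => slot 10
503: h=0 => slot 0
Table: [503, 158, _, _, _, 967, 994, 13, _, 431, 488]
Lookup 431: h=7, h2=2, probe 7,9 → found at 9.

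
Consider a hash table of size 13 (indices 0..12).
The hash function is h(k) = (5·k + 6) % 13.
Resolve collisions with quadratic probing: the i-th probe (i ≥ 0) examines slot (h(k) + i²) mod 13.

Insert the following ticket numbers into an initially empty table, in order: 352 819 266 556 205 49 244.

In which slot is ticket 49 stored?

352: h=11 => slot 11
819: h=6 => slot 6
266: h=10 => slot 10
556: h=4 => slot 4
205: h=4, probe 4,5 => slot 5
49: h=4, probe 4,5,8 => slot 8
244: h=4, probe 4,5,8,0 => slot 0
Table: [244, —, —, —, 556, 205, 819, —, 49, —, 266, 352, —]

8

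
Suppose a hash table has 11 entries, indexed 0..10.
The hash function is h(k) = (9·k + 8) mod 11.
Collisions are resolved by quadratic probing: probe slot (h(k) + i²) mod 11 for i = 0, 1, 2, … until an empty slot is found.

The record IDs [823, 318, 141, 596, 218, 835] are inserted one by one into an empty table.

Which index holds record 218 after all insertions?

5

Insert 823: h=1, slot 1 empty => index 1.
Insert 318: h=10, slot 10 empty => index 10.
Insert 141: h=1, slot 1 occupied => index 2.
Insert 596: h=4, slot 4 empty => index 4.
Insert 218: h=1, slots 1,2 occupied => index 5.
Insert 835: h=10, slot 10 occupied => index 0.
Table: [835, 823, 141, ∅, 596, 218, ∅, ∅, ∅, ∅, 318]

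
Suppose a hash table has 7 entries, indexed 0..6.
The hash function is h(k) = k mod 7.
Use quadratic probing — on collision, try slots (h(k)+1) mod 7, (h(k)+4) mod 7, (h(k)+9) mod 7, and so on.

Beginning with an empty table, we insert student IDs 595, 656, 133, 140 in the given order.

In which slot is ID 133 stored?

Insert 595: h=0, slot 0 empty -> index 0.
Insert 656: h=5, slot 5 empty -> index 5.
Insert 133: h=0, slot 0 occupied -> index 1.
Insert 140: h=0, slots 0,1 occupied -> index 4.
Table: [595, 133, ∅, ∅, 140, 656, ∅]

1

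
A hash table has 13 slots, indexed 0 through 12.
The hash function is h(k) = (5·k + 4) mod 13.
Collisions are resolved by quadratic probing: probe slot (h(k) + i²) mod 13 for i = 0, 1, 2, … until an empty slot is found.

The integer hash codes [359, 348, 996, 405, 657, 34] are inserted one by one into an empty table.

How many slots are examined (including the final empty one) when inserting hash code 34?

359: h=5 → slot 5
348: h=2 → slot 2
996: h=5, probe 5,6 → slot 6
405: h=1 → slot 1
657: h=0 → slot 0
34: h=5, probe 5,6,9 → slot 9
Table: [657, 405, 348, -, -, 359, 996, -, -, 34, -, -, -]

3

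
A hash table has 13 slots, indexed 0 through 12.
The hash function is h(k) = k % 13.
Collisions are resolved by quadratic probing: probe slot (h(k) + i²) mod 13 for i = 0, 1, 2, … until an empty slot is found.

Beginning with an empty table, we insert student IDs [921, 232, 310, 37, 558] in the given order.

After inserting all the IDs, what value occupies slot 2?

921: h=11 => slot 11
232: h=11, probe 11,12 => slot 12
310: h=11, probe 11,12,2 => slot 2
37: h=11, probe 11,12,2,7 => slot 7
558: h=12, probe 12,0 => slot 0
Table: [558, _, 310, _, _, _, _, 37, _, _, _, 921, 232]

310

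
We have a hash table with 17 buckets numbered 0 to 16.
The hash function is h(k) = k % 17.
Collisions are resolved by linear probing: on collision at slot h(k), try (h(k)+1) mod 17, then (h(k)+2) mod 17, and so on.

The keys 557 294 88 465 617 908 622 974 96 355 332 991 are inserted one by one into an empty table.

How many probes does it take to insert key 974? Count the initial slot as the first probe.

557 hashes to 13; slot 13 is free -> place at 13.
294 hashes to 5; slot 5 is free -> place at 5.
88 hashes to 3; slot 3 is free -> place at 3.
465 hashes to 6; slot 6 is free -> place at 6.
617 hashes to 5; 5,6 taken -> place at 7.
908 hashes to 7; 7 taken -> place at 8.
622 hashes to 10; slot 10 is free -> place at 10.
974 hashes to 5; 5,6,7,8 taken -> place at 9.
96 hashes to 11; slot 11 is free -> place at 11.
355 hashes to 15; slot 15 is free -> place at 15.
332 hashes to 9; 9,10,11 taken -> place at 12.
991 hashes to 5; 5,6,7,8,9,10,11,12,13 taken -> place at 14.
Table: [—, —, —, 88, —, 294, 465, 617, 908, 974, 622, 96, 332, 557, 991, 355, —]

5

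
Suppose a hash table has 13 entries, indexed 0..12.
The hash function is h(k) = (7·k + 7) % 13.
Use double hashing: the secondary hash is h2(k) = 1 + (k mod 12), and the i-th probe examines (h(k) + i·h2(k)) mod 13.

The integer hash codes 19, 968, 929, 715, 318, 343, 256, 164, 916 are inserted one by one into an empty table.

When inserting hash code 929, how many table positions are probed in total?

19: h=10 -> slot 10
968: h=10, h2=9, probe 10,6 -> slot 6
929: h=10, h2=6, probe 10,3 -> slot 3
715: h=7 -> slot 7
318: h=10, h2=7, probe 10,4 -> slot 4
343: h=3, h2=8, probe 3,11 -> slot 11
256: h=5 -> slot 5
164: h=11, h2=9, probe 11,7,3,12 -> slot 12
916: h=10, h2=5, probe 10,2 -> slot 2
Table: [_, _, 916, 929, 318, 256, 968, 715, _, _, 19, 343, 164]

2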